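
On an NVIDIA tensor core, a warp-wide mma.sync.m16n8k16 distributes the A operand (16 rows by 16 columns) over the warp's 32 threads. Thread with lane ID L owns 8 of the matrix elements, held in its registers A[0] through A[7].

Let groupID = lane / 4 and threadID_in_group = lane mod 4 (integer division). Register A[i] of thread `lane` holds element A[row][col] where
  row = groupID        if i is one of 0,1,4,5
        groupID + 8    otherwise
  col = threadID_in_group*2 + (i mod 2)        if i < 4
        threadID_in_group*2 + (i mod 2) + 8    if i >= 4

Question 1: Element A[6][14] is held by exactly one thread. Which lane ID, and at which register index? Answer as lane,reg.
27,4

r:6=>grp=6,rB=0  c:14=>cB=1,tig=3,lo=0
L=6*4+3=27  i=1*4+0*2+0=4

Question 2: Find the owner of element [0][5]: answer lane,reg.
r:0=>grp=0,rB=0  c:5=>cB=0,tig=2,lo=1
L=0*4+2=2  i=0*4+0*2+1=1

2,1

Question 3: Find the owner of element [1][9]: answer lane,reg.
r:1=>grp=1,rB=0  c:9=>cB=1,tig=0,lo=1
L=1*4+0=4  i=1*4+0*2+1=5

4,5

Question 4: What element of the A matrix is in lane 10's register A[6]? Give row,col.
10,12

10: grp=2,tig=2
[6] (2+8,2*2+0+8) = (10,12)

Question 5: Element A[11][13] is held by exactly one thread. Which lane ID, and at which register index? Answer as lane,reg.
r:11=>grp=3,rB=1  c:13=>cB=1,tig=2,lo=1
L=3*4+2=14  i=1*4+1*2+1=7

14,7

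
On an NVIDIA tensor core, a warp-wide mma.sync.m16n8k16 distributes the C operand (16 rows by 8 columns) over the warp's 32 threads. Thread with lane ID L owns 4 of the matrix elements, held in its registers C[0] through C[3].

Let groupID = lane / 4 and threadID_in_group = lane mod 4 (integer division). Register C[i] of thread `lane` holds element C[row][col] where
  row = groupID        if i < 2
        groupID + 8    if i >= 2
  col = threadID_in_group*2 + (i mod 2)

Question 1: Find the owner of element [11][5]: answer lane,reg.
r=11→G=3,rhi=1  c=5→T=2,p=1
L=3*4+2=14  i=1*2+1=3

14,3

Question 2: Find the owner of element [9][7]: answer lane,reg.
7,3

r=9⇒gr=1,Rb=1  c=7⇒th=3,odd=1
L=1*4+3=7  i=1*2+1=3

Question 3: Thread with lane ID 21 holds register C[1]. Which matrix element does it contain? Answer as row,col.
L=21->gid=21>>2=5, tid=21&3=1
[1]->row 5+0=5  col 1·2+1=3

5,3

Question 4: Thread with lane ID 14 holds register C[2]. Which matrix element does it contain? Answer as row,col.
11,4

L=14->g=14>>2=3, t=14&3=2
[2]->row 3+8=11  col 2·2+0=4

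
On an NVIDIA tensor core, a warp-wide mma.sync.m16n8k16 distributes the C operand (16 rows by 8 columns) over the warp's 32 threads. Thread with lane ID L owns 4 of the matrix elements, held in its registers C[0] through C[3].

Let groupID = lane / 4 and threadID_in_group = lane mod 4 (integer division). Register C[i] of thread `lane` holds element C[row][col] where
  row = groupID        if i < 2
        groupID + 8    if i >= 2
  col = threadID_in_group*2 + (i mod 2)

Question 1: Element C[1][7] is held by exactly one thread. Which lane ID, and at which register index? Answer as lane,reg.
7,1

r=1→G=1,rhi=0  c=7→T=3,p=1
L=1*4+3=7  i=0*2+1=1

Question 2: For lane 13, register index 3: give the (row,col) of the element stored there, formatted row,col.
L=13->g=13>>2=3, t=13&3=1
[3]->row 3+8=11  col 1·2+1=3

11,3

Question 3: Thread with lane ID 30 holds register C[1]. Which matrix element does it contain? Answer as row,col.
30: g=7,t=2
[1] (7+0,2*2+1) = (7,5)

7,5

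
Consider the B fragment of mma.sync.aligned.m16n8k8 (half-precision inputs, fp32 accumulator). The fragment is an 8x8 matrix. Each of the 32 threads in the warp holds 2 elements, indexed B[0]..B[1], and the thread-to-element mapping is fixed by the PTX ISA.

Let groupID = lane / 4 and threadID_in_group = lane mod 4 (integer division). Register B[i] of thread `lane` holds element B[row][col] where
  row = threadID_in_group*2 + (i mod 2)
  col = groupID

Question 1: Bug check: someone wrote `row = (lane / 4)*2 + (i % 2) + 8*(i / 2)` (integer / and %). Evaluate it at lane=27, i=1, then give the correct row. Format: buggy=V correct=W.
buggy=13 correct=7

`(lane / 4)*2 + (i % 2) + 8*(i / 2)`[27,1]->13
27: g=6,t=3
[1] (3*2+1,6) = (7,6)
row: 13 vs 7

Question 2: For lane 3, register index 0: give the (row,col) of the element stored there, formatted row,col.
6,0

3: gr=0,th=3
[0] (3*2+0,0) = (6,0)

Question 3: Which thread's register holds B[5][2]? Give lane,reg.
10,1

c=2->g=2  r=5->t=2,b0=1
L=2*4+2=10  i=1=1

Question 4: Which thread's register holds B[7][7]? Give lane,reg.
31,1

c=7⇒gr=7  r=7⇒th=3,odd=1
L=7*4+3=31  i=1=1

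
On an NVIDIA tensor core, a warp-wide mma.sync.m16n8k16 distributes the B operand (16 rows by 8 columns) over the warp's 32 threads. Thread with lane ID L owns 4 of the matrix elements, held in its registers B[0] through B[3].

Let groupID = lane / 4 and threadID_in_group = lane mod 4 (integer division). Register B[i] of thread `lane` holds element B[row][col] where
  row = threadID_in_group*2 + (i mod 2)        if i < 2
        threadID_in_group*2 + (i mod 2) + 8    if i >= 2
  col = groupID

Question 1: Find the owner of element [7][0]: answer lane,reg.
3,1

c: 0->gid=0  r: 7->r8=0,tid=3,i&1=1
L=0*4+3=3  i=0*2+1=1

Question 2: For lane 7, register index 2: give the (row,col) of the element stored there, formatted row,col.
lane 7: gr=1 (7/4), th=3 (7%4)
i=2: r=3*2+0+8=14, c=gr=1

14,1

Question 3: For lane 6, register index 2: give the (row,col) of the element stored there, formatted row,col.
6: gr=1,th=2
[2] (2*2+0+8,1) = (12,1)

12,1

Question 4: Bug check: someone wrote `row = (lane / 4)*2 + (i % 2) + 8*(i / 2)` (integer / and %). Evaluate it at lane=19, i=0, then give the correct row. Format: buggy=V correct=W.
buggy=8 correct=6

`(lane / 4)*2 + (i % 2) + 8*(i / 2)`[19,0]=>8
L=19=>grp=19>>2=4, tig=19&3=3
[0]=>row 3·2+0+0=6  col grp=4
row: 8 vs 6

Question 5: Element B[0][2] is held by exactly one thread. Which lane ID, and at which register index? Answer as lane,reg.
c: 2->gid=2  r: 0->r8=0,tid=0,i&1=0
L=2*4+0=8  i=0*2+0=0

8,0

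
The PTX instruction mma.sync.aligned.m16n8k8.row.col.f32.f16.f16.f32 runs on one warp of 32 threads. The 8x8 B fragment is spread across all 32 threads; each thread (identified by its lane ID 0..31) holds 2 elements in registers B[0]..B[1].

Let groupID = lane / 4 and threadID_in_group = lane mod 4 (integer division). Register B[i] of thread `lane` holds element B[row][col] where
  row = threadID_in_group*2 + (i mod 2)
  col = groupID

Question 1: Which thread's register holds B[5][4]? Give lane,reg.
c=4⇒gr=4  r=5⇒th=2,odd=1
L=4*4+2=18  i=1=1

18,1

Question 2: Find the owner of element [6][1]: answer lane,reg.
7,0

c=1->g=1  r=6->t=3,b0=0
L=1*4+3=7  i=0=0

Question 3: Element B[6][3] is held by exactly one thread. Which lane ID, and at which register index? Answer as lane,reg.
15,0

c=3->g=3  r=6->t=3,b0=0
L=3*4+3=15  i=0=0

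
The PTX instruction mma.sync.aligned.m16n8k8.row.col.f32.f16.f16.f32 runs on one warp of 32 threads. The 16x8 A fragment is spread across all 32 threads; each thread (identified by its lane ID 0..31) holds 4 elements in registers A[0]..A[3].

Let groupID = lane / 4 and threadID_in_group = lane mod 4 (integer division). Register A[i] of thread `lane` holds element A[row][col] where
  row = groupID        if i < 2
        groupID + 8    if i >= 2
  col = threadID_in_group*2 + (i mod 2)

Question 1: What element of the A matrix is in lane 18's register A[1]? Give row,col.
4,5

L=18→G=18>>2=4, T=18&3=2
[1]→row 4+0=4  col 2·2+1=5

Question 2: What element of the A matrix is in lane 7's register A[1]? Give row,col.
1,7

lane 7: g=1 (7/4), t=3 (7%4)
i=1: r=1+0=1, c=3*2+1=7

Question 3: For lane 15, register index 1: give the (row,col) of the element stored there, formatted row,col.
3,7

15: grp=3,tig=3
[1] (3+0,3*2+1) = (3,7)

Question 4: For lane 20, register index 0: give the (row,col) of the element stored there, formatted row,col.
5,0

lane 20: gid=5 (20/4), tid=0 (20%4)
i=0: r=5+0=5, c=0*2+0=0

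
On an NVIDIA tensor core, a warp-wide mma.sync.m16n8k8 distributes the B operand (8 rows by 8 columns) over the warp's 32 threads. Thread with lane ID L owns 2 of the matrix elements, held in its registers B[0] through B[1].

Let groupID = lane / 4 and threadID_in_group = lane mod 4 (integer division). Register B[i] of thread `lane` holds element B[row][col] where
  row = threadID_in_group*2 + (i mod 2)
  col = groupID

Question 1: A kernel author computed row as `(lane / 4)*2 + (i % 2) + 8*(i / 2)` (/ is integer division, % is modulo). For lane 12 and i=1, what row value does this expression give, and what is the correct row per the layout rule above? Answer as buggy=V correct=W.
buggy=7 correct=1

`(lane / 4)*2 + (i % 2) + 8*(i / 2)`[12,1]->7
lane 12: g=3 (12/4), t=0 (12%4)
i=1: r=0*2+1=1, c=g=3
row: 7 vs 1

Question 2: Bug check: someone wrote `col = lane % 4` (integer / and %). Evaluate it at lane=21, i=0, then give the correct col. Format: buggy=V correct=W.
`lane % 4`[21,0]->1
21: gid=5,tid=1
[0] (1*2+0,5) = (2,5)
col: 1 vs 5

buggy=1 correct=5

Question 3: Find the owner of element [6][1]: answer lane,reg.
c: 1->gid=1  r: 6->tid=3,i&1=0
L=1*4+3=7  i=0=0

7,0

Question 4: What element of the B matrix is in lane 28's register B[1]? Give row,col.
lane 28: gid=7 (28/4), tid=0 (28%4)
i=1: r=0*2+1=1, c=gid=7

1,7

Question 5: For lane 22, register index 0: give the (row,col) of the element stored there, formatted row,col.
4,5

lane 22->22/4=5, 22 mod 4=2
i=0  r:2·2+0->4  c:5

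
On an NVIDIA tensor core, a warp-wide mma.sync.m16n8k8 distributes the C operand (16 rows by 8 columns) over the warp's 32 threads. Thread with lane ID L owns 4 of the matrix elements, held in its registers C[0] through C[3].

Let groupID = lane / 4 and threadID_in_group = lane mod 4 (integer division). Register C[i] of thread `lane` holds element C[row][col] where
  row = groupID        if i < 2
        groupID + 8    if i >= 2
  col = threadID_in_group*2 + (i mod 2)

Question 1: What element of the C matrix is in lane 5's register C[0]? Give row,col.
1,2

L=5→G=5>>2=1, T=5&3=1
[0]→row 1+0=1  col 1·2+0=2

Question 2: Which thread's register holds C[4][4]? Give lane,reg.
18,0

r=4⇒gr=4,Rb=0  c=4⇒th=2,odd=0
L=4*4+2=18  i=0*2+0=0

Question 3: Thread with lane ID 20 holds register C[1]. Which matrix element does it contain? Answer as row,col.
5,1

lane 20: g=5 (20/4), t=0 (20%4)
i=1: r=5+0=5, c=0*2+1=1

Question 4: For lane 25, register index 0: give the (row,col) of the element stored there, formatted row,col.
6,2

25: grp=6,tig=1
[0] (6+0,1*2+0) = (6,2)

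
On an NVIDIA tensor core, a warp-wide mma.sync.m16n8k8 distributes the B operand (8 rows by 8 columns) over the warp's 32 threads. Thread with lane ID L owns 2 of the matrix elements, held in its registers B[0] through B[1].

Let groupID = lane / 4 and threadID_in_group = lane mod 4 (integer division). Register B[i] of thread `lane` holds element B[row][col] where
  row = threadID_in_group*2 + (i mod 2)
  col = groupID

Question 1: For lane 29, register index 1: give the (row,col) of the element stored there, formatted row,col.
3,7

29: gid=7,tid=1
[1] (1*2+1,7) = (3,7)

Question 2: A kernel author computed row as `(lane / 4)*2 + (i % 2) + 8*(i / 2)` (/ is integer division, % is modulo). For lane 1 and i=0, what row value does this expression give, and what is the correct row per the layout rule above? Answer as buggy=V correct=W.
`(lane / 4)*2 + (i % 2) + 8*(i / 2)`[1,0]→0
L=1→G=1>>2=0, T=1&3=1
[0]→row 1·2+0=2  col G=0
row: 0 vs 2

buggy=0 correct=2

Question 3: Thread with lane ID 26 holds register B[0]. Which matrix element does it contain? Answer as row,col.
4,6

lane 26->26/4=6, 26 mod 4=2
i=0  r:2·2+0->4  c:6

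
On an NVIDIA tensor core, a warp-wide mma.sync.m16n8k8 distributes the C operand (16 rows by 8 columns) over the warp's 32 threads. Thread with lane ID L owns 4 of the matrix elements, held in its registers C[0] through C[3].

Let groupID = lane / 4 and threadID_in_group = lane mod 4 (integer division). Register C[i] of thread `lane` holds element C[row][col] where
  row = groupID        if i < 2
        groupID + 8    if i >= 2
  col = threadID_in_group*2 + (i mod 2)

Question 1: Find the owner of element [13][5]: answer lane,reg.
r=13→G=5,rhi=1  c=5→T=2,p=1
L=5*4+2=22  i=1*2+1=3

22,3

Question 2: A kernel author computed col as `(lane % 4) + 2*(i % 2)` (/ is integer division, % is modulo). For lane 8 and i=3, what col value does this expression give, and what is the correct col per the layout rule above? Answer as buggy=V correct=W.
`(lane % 4) + 2*(i % 2)`[8,3]->2
L=8->g=8>>2=2, t=8&3=0
[3]->row 2+8=10  col 0·2+1=1
col: 2 vs 1

buggy=2 correct=1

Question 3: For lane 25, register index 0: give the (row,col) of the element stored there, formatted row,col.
L=25->g=25>>2=6, t=25&3=1
[0]->row 6+0=6  col 1·2+0=2

6,2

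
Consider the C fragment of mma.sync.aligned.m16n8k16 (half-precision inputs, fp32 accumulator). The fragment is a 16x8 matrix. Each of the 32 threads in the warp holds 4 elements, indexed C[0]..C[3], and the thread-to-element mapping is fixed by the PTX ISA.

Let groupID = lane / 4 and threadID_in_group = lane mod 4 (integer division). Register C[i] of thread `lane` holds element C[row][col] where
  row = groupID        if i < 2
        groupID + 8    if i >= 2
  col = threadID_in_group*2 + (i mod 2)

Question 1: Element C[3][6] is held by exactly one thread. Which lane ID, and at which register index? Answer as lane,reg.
r=3→G=3,rhi=0  c=6→T=3,p=0
L=3*4+3=15  i=0*2+0=0

15,0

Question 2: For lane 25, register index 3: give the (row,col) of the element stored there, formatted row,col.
L=25⇒gr=25>>2=6, th=25&3=1
[3]⇒row 6+8=14  col 1·2+1=3

14,3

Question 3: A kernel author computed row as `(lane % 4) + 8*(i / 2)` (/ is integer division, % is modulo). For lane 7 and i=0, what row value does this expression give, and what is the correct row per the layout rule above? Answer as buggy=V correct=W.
buggy=3 correct=1

`(lane % 4) + 8*(i / 2)`[7,0]->3
lane 7: gid=1 (7/4), tid=3 (7%4)
i=0: r=1+0=1, c=3*2+0=6
row: 3 vs 1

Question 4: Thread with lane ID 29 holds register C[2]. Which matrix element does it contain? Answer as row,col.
15,2

29: G=7,T=1
[2] (7+8,1*2+0) = (15,2)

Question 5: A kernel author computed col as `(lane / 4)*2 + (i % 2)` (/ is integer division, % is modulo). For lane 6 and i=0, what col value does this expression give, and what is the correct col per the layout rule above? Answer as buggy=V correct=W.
`(lane / 4)*2 + (i % 2)`[6,0]→2
lane 6→6/4=1, 6 mod 4=2
i=0  r:1+0→1  c:2·2+0→4
col: 2 vs 4

buggy=2 correct=4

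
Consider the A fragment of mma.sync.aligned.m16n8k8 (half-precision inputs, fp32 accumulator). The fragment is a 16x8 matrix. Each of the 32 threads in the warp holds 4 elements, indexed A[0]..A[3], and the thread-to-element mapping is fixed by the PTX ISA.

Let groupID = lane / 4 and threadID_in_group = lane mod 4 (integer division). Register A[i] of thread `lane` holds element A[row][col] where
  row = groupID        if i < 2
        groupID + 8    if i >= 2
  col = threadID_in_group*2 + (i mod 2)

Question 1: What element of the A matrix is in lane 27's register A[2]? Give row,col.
14,6

lane 27=>27/4=6, 27 mod 4=3
i=2  r:6+8=>14  c:2·3+0=>6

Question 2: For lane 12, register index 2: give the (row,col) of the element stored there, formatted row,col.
lane 12: G=3 (12/4), T=0 (12%4)
i=2: r=3+8=11, c=0*2+0=0

11,0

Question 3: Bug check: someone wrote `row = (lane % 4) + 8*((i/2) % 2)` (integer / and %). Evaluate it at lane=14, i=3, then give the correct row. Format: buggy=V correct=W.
buggy=10 correct=11

`(lane % 4) + 8*((i/2) % 2)`[14,3]->10
L=14->g=14>>2=3, t=14&3=2
[3]->row 3+8=11  col 2·2+1=5
row: 10 vs 11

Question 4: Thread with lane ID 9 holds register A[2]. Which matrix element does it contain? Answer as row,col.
10,2

9: gr=2,th=1
[2] (2+8,1*2+0) = (10,2)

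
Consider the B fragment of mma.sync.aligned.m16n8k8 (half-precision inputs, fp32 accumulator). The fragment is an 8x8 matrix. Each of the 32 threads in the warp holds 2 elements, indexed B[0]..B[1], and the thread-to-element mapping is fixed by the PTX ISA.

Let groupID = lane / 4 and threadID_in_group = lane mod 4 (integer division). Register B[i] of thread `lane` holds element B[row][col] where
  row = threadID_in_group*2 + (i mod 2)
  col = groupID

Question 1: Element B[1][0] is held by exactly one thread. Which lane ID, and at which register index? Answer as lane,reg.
0,1

c: 0->gid=0  r: 1->tid=0,i&1=1
L=0*4+0=0  i=1=1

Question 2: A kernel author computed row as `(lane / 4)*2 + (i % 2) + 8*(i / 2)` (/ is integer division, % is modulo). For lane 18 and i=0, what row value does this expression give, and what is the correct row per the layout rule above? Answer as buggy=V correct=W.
buggy=8 correct=4

`(lane / 4)*2 + (i % 2) + 8*(i / 2)`[18,0]->8
18: g=4,t=2
[0] (2*2+0,4) = (4,4)
row: 8 vs 4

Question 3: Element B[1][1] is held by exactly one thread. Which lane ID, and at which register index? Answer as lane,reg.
c:1=>grp=1  r:1=>tig=0,lo=1
L=1*4+0=4  i=1=1

4,1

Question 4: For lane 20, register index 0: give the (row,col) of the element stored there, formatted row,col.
20: gr=5,th=0
[0] (0*2+0,5) = (0,5)

0,5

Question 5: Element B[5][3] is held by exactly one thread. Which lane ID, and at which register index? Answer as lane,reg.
14,1

c: 3->gid=3  r: 5->tid=2,i&1=1
L=3*4+2=14  i=1=1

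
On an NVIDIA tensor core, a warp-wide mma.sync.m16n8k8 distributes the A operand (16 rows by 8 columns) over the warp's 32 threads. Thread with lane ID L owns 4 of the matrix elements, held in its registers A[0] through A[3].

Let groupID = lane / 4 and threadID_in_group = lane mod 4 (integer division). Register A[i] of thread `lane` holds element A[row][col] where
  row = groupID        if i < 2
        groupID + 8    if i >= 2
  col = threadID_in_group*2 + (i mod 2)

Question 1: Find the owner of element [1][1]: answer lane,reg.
4,1

r=1⇒gr=1,Rb=0  c=1⇒th=0,odd=1
L=1*4+0=4  i=0*2+1=1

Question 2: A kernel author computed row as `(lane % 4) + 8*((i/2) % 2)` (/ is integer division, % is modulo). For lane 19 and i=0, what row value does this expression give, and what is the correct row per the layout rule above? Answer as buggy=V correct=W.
buggy=3 correct=4

`(lane % 4) + 8*((i/2) % 2)`[19,0]⇒3
lane 19⇒19/4=4, 19 mod 4=3
i=0  r:4+0⇒4  c:2·3+0⇒6
row: 3 vs 4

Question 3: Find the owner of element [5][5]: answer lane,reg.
22,1

r:5=>grp=5,rB=0  c:5=>tig=2,lo=1
L=5*4+2=22  i=0*2+1=1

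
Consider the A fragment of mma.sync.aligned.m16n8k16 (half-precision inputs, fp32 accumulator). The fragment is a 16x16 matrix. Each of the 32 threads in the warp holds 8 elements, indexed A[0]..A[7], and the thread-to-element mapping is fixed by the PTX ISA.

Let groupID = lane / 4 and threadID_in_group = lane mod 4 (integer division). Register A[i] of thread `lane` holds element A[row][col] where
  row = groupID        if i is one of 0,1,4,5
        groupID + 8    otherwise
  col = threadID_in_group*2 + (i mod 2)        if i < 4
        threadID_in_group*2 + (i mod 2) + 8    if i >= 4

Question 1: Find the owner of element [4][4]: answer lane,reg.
r=4→G=4,rhi=0  c=4→chi=0,T=2,p=0
L=4*4+2=18  i=0*4+0*2+0=0

18,0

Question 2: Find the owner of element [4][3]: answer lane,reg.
r: 4->gid=4,r8=0  c: 3->c8=0,tid=1,i&1=1
L=4*4+1=17  i=0*4+0*2+1=1

17,1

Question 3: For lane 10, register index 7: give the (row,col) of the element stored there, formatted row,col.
lane 10: grp=2 (10/4), tig=2 (10%4)
i=7: r=2+8=10, c=2*2+1+8=13

10,13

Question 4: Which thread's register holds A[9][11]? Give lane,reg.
5,7

r=9⇒gr=1,Rb=1  c=11⇒Cb=1,th=1,odd=1
L=1*4+1=5  i=1*4+1*2+1=7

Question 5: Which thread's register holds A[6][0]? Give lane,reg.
r=6→G=6,rhi=0  c=0→chi=0,T=0,p=0
L=6*4+0=24  i=0*4+0*2+0=0

24,0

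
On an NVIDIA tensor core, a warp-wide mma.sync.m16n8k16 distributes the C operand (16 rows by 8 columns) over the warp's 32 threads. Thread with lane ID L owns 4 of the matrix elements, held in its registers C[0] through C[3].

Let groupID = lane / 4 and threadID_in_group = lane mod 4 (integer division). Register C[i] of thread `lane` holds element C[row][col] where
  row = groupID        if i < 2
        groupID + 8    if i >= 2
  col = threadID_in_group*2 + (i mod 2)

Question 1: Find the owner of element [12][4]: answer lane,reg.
r:12=>grp=4,rB=1  c:4=>tig=2,lo=0
L=4*4+2=18  i=1*2+0=2

18,2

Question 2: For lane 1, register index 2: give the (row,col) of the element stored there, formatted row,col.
lane 1=>1/4=0, 1 mod 4=1
i=2  r:0+8=>8  c:2·1+0=>2

8,2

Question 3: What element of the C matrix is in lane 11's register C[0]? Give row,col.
2,6

11: gr=2,th=3
[0] (2+0,3*2+0) = (2,6)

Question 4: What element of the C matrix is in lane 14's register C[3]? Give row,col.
L=14→G=14>>2=3, T=14&3=2
[3]→row 3+8=11  col 2·2+1=5

11,5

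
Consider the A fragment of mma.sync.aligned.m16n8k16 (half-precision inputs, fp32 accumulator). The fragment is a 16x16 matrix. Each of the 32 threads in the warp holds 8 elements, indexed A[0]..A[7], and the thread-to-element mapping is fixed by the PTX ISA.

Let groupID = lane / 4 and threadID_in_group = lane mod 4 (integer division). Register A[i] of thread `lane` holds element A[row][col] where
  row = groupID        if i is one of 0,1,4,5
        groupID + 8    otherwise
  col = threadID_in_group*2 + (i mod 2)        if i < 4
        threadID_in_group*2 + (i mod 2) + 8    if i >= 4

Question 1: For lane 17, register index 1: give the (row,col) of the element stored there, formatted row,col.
4,3

17: gid=4,tid=1
[1] (4+0,1*2+1+0) = (4,3)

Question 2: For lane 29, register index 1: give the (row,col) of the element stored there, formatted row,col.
7,3

L=29->gid=29>>2=7, tid=29&3=1
[1]->row 7+0=7  col 1·2+1+0=3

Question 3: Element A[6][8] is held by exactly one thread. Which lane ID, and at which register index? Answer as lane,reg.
r:6=>grp=6,rB=0  c:8=>cB=1,tig=0,lo=0
L=6*4+0=24  i=1*4+0*2+0=4

24,4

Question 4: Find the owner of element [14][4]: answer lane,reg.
r: 14->gid=6,r8=1  c: 4->c8=0,tid=2,i&1=0
L=6*4+2=26  i=0*4+1*2+0=2

26,2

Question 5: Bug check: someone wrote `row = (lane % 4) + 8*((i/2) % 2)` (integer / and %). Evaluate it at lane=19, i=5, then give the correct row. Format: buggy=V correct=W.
buggy=3 correct=4

`(lane % 4) + 8*((i/2) % 2)`[19,5]⇒3
lane 19⇒19/4=4, 19 mod 4=3
i=5  r:4+0⇒4  c:2·3+1+8⇒15
row: 3 vs 4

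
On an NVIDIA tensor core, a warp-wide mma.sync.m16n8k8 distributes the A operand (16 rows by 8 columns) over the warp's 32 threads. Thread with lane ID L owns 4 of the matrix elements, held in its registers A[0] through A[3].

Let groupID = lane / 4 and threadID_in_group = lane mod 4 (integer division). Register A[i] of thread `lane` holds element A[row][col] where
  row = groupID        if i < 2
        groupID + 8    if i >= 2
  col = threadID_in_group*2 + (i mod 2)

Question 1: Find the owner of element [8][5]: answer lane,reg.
2,3

r=8→G=0,rhi=1  c=5→T=2,p=1
L=0*4+2=2  i=1*2+1=3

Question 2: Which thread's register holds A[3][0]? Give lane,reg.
r=3→G=3,rhi=0  c=0→T=0,p=0
L=3*4+0=12  i=0*2+0=0

12,0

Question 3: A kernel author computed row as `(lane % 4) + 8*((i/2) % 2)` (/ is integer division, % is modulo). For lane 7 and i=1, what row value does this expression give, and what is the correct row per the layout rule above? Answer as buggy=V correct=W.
buggy=3 correct=1

`(lane % 4) + 8*((i/2) % 2)`[7,1]->3
L=7->g=7>>2=1, t=7&3=3
[1]->row 1+0=1  col 3·2+1=7
row: 3 vs 1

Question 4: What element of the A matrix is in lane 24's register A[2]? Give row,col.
14,0

24: grp=6,tig=0
[2] (6+8,0*2+0) = (14,0)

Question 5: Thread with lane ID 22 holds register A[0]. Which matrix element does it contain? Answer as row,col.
5,4

lane 22: G=5 (22/4), T=2 (22%4)
i=0: r=5+0=5, c=2*2+0=4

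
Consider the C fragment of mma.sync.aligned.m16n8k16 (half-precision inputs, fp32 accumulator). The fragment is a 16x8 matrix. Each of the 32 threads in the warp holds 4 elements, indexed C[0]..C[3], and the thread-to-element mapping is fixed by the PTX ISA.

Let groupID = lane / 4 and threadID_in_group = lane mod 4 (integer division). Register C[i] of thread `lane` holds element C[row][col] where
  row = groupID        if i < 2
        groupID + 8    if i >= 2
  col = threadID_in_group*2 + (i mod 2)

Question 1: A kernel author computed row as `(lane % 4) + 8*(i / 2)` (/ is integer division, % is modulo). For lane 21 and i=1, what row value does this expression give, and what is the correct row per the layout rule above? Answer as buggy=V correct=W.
`(lane % 4) + 8*(i / 2)`[21,1]→1
21: G=5,T=1
[1] (5+0,1*2+1) = (5,3)
row: 1 vs 5

buggy=1 correct=5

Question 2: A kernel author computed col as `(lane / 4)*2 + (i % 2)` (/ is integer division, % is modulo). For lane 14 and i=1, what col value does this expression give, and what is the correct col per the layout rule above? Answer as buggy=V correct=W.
buggy=7 correct=5

`(lane / 4)*2 + (i % 2)`[14,1]=>7
lane 14=>14/4=3, 14 mod 4=2
i=1  r:3+0=>3  c:2·2+1=>5
col: 7 vs 5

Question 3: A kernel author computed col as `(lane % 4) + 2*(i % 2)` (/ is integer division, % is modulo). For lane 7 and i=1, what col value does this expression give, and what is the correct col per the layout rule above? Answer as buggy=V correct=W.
buggy=5 correct=7

`(lane % 4) + 2*(i % 2)`[7,1]=>5
lane 7: grp=1 (7/4), tig=3 (7%4)
i=1: r=1+0=1, c=3*2+1=7
col: 5 vs 7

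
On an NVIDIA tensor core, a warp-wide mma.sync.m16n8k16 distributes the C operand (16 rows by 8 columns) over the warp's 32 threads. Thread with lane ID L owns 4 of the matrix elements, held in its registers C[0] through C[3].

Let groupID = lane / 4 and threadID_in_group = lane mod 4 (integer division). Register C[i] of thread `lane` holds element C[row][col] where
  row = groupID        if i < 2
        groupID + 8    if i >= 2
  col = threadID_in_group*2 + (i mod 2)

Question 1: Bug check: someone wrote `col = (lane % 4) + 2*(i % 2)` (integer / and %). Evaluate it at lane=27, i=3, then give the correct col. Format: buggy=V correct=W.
buggy=5 correct=7

`(lane % 4) + 2*(i % 2)`[27,3]->5
lane 27->27/4=6, 27 mod 4=3
i=3  r:6+8->14  c:2·3+1->7
col: 5 vs 7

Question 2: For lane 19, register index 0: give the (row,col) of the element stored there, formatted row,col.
lane 19=>19/4=4, 19 mod 4=3
i=0  r:4+0=>4  c:2·3+0=>6

4,6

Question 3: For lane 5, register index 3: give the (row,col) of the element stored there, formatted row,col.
9,3

lane 5: g=1 (5/4), t=1 (5%4)
i=3: r=1+8=9, c=1*2+1=3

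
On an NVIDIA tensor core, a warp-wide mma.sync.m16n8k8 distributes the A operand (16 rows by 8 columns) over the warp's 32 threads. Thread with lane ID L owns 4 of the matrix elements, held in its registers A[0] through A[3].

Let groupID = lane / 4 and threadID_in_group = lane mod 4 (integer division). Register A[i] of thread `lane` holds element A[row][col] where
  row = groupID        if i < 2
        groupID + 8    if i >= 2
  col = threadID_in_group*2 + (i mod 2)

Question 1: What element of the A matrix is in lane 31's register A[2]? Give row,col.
15,6

L=31→G=31>>2=7, T=31&3=3
[2]→row 7+8=15  col 3·2+0=6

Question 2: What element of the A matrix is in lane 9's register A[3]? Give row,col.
10,3

9: gid=2,tid=1
[3] (2+8,1*2+1) = (10,3)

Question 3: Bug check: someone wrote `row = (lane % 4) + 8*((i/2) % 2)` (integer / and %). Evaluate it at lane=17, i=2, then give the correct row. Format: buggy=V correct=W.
`(lane % 4) + 8*((i/2) % 2)`[17,2]=>9
17: grp=4,tig=1
[2] (4+8,1*2+0) = (12,2)
row: 9 vs 12

buggy=9 correct=12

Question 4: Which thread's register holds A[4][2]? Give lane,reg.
r=4→G=4,rhi=0  c=2→T=1,p=0
L=4*4+1=17  i=0*2+0=0

17,0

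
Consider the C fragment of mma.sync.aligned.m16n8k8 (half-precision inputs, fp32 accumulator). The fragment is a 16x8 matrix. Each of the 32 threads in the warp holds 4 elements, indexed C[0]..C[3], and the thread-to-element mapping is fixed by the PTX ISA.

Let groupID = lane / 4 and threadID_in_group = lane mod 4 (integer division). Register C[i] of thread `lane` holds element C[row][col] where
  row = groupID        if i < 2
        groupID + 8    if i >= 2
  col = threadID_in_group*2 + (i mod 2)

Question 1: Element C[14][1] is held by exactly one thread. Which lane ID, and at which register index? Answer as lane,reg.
24,3

r=14->g=6,rb=1  c=1->t=0,b0=1
L=6*4+0=24  i=1*2+1=3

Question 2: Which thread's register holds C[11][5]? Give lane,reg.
14,3

r: 11->gid=3,r8=1  c: 5->tid=2,i&1=1
L=3*4+2=14  i=1*2+1=3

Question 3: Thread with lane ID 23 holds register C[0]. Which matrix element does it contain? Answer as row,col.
lane 23: gr=5 (23/4), th=3 (23%4)
i=0: r=5+0=5, c=3*2+0=6

5,6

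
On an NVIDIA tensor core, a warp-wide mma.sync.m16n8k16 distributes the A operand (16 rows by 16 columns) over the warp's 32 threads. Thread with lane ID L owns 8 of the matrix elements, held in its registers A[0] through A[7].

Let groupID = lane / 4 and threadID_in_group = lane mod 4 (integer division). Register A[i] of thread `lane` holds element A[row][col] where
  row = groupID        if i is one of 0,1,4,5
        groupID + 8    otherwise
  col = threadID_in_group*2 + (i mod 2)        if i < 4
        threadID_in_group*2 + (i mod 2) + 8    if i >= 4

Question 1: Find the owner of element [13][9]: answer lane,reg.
r:13=>grp=5,rB=1  c:9=>cB=1,tig=0,lo=1
L=5*4+0=20  i=1*4+1*2+1=7

20,7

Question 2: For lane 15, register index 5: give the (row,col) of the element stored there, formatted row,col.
3,15

lane 15->15/4=3, 15 mod 4=3
i=5  r:3+0->3  c:2·3+1+8->15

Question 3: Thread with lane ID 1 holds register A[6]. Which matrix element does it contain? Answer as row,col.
8,10

lane 1: g=0 (1/4), t=1 (1%4)
i=6: r=0+8=8, c=1*2+0+8=10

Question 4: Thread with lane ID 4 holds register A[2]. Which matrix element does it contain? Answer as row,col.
9,0

lane 4⇒4/4=1, 4 mod 4=0
i=2  r:1+8⇒9  c:2·0+0+0⇒0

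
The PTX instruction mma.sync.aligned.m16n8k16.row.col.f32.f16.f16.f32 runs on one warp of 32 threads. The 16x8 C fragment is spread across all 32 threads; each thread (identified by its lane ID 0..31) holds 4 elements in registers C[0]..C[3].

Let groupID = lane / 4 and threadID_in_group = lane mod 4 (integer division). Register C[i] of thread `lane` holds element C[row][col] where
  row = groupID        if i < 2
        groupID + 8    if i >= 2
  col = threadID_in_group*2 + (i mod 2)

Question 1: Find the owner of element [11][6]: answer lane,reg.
15,2

r=11->g=3,rb=1  c=6->t=3,b0=0
L=3*4+3=15  i=1*2+0=2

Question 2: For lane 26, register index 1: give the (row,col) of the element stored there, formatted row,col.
6,5

lane 26→26/4=6, 26 mod 4=2
i=1  r:6+0→6  c:2·2+1→5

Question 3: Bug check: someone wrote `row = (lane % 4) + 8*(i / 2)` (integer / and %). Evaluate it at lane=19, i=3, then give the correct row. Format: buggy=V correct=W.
`(lane % 4) + 8*(i / 2)`[19,3]->11
lane 19->19/4=4, 19 mod 4=3
i=3  r:4+8->12  c:2·3+1->7
row: 11 vs 12

buggy=11 correct=12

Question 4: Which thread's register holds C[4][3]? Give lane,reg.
r: 4->gid=4,r8=0  c: 3->tid=1,i&1=1
L=4*4+1=17  i=0*2+1=1

17,1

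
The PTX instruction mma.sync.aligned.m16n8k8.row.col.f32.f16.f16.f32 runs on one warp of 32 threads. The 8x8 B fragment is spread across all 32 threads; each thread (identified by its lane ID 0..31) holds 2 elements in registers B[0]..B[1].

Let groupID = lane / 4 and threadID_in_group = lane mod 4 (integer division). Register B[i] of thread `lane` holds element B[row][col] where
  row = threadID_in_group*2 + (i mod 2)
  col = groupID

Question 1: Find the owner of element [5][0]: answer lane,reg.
c=0⇒gr=0  r=5⇒th=2,odd=1
L=0*4+2=2  i=1=1

2,1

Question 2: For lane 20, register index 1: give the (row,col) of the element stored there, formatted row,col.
lane 20: gid=5 (20/4), tid=0 (20%4)
i=1: r=0*2+1=1, c=gid=5

1,5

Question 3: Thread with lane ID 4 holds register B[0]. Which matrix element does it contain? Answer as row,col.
lane 4: gr=1 (4/4), th=0 (4%4)
i=0: r=0*2+0=0, c=gr=1

0,1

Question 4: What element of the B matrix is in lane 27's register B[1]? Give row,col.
7,6

lane 27: gr=6 (27/4), th=3 (27%4)
i=1: r=3*2+1=7, c=gr=6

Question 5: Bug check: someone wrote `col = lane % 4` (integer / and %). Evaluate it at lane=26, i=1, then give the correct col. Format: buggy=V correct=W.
`lane % 4`[26,1]→2
26: G=6,T=2
[1] (2*2+1,6) = (5,6)
col: 2 vs 6

buggy=2 correct=6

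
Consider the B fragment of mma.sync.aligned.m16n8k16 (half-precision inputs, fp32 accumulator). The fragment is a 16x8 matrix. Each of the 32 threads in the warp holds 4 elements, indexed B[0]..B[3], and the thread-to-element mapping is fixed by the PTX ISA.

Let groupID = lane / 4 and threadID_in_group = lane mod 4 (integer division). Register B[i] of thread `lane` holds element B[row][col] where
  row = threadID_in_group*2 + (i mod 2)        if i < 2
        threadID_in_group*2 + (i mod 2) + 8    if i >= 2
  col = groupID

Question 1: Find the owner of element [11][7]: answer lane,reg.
29,3

c=7→G=7  r=11→rhi=1,T=1,p=1
L=7*4+1=29  i=1*2+1=3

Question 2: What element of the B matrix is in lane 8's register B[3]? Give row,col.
9,2

L=8=>grp=8>>2=2, tig=8&3=0
[3]=>row 0·2+1+8=9  col grp=2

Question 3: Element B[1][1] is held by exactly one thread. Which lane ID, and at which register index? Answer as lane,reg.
c:1=>grp=1  r:1=>rB=0,tig=0,lo=1
L=1*4+0=4  i=0*2+1=1

4,1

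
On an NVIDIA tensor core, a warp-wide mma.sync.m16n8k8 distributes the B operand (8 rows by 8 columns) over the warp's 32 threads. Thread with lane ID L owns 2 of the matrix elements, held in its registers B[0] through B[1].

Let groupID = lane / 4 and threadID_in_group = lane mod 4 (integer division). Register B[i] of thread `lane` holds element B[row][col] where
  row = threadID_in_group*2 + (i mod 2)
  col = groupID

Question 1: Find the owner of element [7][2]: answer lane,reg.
11,1

c=2->g=2  r=7->t=3,b0=1
L=2*4+3=11  i=1=1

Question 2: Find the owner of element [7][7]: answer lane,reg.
c=7⇒gr=7  r=7⇒th=3,odd=1
L=7*4+3=31  i=1=1

31,1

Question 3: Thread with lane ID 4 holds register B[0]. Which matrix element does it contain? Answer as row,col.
4: gid=1,tid=0
[0] (0*2+0,1) = (0,1)

0,1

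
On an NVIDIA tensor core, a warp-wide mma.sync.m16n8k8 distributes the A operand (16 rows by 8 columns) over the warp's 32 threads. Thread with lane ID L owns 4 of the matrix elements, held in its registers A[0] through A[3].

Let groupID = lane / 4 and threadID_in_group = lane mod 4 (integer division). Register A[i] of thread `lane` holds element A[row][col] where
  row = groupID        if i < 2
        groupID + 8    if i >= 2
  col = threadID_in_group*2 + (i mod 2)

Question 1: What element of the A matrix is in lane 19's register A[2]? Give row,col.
lane 19->19/4=4, 19 mod 4=3
i=2  r:4+8->12  c:2·3+0->6

12,6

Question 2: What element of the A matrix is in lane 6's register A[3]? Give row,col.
9,5

lane 6: grp=1 (6/4), tig=2 (6%4)
i=3: r=1+8=9, c=2*2+1=5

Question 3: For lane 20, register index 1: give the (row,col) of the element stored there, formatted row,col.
5,1

lane 20: gid=5 (20/4), tid=0 (20%4)
i=1: r=5+0=5, c=0*2+1=1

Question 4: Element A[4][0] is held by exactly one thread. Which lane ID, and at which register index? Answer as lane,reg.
r:4=>grp=4,rB=0  c:0=>tig=0,lo=0
L=4*4+0=16  i=0*2+0=0

16,0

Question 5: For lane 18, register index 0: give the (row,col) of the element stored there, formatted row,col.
4,4

L=18->gid=18>>2=4, tid=18&3=2
[0]->row 4+0=4  col 2·2+0=4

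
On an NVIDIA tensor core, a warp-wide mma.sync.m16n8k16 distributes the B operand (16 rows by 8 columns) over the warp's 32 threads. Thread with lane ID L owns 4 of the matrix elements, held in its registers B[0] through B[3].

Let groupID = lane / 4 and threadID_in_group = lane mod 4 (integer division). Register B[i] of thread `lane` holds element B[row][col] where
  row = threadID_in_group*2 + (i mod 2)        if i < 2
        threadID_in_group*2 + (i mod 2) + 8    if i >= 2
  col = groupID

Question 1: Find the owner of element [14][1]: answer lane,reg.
c=1⇒gr=1  r=14⇒Rb=1,th=3,odd=0
L=1*4+3=7  i=1*2+0=2

7,2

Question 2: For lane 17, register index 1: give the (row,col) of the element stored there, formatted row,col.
3,4

17: gr=4,th=1
[1] (1*2+1+0,4) = (3,4)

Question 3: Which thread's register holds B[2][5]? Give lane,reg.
c=5→G=5  r=2→rhi=0,T=1,p=0
L=5*4+1=21  i=0*2+0=0

21,0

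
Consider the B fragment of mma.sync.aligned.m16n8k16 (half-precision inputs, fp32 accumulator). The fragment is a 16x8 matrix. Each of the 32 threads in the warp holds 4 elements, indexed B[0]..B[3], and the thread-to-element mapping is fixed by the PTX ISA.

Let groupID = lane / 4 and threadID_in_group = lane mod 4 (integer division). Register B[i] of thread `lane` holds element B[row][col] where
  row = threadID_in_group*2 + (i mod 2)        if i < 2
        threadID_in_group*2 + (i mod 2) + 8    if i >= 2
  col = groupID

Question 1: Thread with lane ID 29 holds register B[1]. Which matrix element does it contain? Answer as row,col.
3,7

29: g=7,t=1
[1] (1*2+1+0,7) = (3,7)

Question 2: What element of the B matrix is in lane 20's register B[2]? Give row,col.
L=20->gid=20>>2=5, tid=20&3=0
[2]->row 0·2+0+8=8  col gid=5

8,5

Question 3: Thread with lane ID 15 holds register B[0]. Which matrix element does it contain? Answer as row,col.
lane 15->15/4=3, 15 mod 4=3
i=0  r:2·3+0+0->6  c:3

6,3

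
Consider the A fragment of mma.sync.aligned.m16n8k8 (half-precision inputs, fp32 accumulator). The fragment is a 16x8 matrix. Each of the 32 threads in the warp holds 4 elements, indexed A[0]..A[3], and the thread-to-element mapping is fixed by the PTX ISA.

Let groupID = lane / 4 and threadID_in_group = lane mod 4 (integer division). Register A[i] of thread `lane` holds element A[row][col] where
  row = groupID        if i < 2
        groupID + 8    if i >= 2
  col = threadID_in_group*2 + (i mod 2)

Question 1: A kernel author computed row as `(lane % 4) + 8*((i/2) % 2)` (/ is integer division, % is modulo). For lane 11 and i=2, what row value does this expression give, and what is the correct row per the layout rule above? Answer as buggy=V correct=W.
`(lane % 4) + 8*((i/2) % 2)`[11,2]->11
lane 11: gid=2 (11/4), tid=3 (11%4)
i=2: r=2+8=10, c=3*2+0=6
row: 11 vs 10

buggy=11 correct=10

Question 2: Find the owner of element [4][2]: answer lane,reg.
17,0

r=4→G=4,rhi=0  c=2→T=1,p=0
L=4*4+1=17  i=0*2+0=0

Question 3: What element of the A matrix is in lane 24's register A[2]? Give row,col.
14,0

L=24⇒gr=24>>2=6, th=24&3=0
[2]⇒row 6+8=14  col 0·2+0=0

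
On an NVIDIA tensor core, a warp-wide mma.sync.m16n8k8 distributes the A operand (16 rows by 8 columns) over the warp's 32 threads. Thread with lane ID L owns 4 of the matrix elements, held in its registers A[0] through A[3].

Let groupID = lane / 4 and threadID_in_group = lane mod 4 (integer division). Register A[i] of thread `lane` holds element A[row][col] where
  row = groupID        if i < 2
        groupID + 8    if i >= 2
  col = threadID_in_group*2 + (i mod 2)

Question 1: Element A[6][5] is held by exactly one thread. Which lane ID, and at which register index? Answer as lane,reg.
26,1

r: 6->gid=6,r8=0  c: 5->tid=2,i&1=1
L=6*4+2=26  i=0*2+1=1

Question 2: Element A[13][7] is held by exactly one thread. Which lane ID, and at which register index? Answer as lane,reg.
r=13⇒gr=5,Rb=1  c=7⇒th=3,odd=1
L=5*4+3=23  i=1*2+1=3

23,3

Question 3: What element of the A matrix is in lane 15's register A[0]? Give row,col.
lane 15=>15/4=3, 15 mod 4=3
i=0  r:3+0=>3  c:2·3+0=>6

3,6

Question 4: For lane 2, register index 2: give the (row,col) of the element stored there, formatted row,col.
L=2⇒gr=2>>2=0, th=2&3=2
[2]⇒row 0+8=8  col 2·2+0=4

8,4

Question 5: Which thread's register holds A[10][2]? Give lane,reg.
9,2

r=10⇒gr=2,Rb=1  c=2⇒th=1,odd=0
L=2*4+1=9  i=1*2+0=2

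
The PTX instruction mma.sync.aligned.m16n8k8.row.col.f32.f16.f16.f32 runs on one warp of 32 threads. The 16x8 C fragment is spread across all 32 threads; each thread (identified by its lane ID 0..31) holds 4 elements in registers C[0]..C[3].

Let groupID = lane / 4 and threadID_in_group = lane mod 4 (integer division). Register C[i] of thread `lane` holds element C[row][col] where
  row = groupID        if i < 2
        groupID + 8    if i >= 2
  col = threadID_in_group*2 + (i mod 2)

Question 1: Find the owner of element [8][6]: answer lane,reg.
r: 8->gid=0,r8=1  c: 6->tid=3,i&1=0
L=0*4+3=3  i=1*2+0=2

3,2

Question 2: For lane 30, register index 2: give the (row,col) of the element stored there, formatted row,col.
15,4

L=30→G=30>>2=7, T=30&3=2
[2]→row 7+8=15  col 2·2+0=4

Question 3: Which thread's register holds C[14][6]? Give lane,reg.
r=14->g=6,rb=1  c=6->t=3,b0=0
L=6*4+3=27  i=1*2+0=2

27,2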